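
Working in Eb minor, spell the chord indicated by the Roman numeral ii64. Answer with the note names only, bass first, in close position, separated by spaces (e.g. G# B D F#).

ii64 is the minor supertonic, borrowed from the parallel major (the Dorian ii). In Eb minor that root is F.
So the chord is F-Ab-C, a minor triad.
With the 64 figure the chord is in second inversion; from the bass C upward in close position it reads C-F-Ab.

C F Ab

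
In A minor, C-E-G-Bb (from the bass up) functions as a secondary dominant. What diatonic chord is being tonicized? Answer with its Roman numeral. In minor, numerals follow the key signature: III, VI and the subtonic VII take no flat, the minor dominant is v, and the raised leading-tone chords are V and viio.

VI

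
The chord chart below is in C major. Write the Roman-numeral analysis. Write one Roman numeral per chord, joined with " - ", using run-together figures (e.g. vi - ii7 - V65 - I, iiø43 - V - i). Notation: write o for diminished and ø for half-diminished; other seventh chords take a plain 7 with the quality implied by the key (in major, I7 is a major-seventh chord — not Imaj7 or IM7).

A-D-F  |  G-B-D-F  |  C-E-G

ii64 - V7 - I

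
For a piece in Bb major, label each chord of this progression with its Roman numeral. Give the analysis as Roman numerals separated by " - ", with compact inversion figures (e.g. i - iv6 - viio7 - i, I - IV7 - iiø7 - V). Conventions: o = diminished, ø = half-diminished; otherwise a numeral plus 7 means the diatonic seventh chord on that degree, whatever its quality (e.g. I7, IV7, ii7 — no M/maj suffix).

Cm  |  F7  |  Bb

Cm: minor triad on C = scale degree 2 → ii.
F7 has root F, degree 5 in Bb major, so V7.
Bb has root Bb, degree 1 in Bb major, so I.

ii - V7 - I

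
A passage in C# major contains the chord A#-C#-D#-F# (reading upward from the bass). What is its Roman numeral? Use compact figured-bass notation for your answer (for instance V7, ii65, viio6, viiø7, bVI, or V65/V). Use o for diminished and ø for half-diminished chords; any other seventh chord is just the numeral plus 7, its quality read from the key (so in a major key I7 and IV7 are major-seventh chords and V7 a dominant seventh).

Stacked in thirds the chord is D#-F#-A#-C#: a minor seventh chord on D#.
D# is scale degree 2 in C# major, and a minor seventh chord on that degree is written ii7.
With A# in the bass the chord is in second inversion, so the figured bass is 43.

ii43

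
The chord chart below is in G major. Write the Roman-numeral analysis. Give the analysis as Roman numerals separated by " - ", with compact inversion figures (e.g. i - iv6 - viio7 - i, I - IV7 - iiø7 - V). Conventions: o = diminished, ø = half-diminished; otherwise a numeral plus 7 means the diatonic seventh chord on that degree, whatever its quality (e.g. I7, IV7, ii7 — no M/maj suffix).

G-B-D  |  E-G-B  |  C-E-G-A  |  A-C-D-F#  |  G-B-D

G-B-D has root G, degree 1 in G major, so I.
E-G-B has root E, degree 6 in G major, so vi.
C-E-G-A has root A, degree 2 in G major, so ii65.
A-C-D-F#: dominant seventh chord on D = scale degree 5 → V43.
G-B-D: major triad on G = scale degree 1 → I.

I - vi - ii65 - V43 - I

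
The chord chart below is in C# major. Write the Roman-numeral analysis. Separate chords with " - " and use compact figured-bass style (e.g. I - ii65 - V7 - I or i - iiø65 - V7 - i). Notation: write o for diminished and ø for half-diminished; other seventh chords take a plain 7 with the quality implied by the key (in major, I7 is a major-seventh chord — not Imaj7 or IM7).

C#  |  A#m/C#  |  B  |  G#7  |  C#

C#: major triad on C# = scale degree 1 → I.
A#m/C# has root A#, degree 6 in C# major, so vi6.
B is non-diatonic — bVII, a mixture chord from C# minor.
G#7 has root G#, degree 5 in C# major, so V7.
C#: major triad on C# = scale degree 1 → I.

I - vi6 - bVII - V7 - I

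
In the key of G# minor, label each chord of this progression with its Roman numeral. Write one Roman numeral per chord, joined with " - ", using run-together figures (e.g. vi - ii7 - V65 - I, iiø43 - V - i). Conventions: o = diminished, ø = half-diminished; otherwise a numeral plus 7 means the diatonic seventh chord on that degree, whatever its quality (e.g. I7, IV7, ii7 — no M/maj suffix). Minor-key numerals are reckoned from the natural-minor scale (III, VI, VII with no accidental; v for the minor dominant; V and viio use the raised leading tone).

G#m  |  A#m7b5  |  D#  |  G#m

G#m: minor triad on G# = scale degree 1 → i.
A#m7b5: half-diminished seventh chord on A# = scale degree 2 → iiø7.
D#: root D# is the dominant; major triad there is V.
G#m: minor triad on G# = scale degree 1 → i.

i - iiø7 - V - i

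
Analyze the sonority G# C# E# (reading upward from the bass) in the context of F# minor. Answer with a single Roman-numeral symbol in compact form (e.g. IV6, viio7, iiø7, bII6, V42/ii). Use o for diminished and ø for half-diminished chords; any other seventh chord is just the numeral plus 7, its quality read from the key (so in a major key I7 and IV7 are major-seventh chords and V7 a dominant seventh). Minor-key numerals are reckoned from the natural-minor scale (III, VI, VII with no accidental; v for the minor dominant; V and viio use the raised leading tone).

The pitches C#-E#-G# form a major triad rooted on C#.
In F# minor, C# is the dominant; the diatonic major triad there is V.
With G# in the bass the chord is in second inversion, so the figured bass is 64.

V64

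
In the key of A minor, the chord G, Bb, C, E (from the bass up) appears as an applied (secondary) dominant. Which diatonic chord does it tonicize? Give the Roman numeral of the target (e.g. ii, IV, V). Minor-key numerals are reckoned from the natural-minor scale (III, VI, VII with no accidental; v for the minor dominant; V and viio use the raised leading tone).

VI

The chord is a dominant seventh chord on C.
A dominant resolves down a perfect fifth: C → F. In A minor, F is scale degree 6, i.e. VI.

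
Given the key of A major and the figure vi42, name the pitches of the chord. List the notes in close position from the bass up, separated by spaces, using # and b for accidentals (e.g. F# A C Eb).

E F# A C#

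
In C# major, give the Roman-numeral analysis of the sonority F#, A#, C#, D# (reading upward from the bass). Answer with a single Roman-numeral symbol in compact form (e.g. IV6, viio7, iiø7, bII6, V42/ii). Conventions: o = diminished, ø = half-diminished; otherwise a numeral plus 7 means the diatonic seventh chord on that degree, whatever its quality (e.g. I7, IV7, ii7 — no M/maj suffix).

ii65

Stacked in thirds the chord is D#-F#-A#-C#: a minor seventh chord on D#.
D# is scale degree 2 in C# major, and a minor seventh chord on that degree is written ii7.
With F# in the bass the chord is in first inversion, so the figured bass is 65.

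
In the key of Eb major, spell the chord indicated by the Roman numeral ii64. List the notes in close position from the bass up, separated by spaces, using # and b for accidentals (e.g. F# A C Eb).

In Eb major, scale degree 2 is F, and the diatonic chord built there is a minor triad.
Stacking thirds from F gives F-Ab-C.
The figured bass 64 indicates second inversion, placing the fifth (C) in the bass: C-F-Ab.

C F Ab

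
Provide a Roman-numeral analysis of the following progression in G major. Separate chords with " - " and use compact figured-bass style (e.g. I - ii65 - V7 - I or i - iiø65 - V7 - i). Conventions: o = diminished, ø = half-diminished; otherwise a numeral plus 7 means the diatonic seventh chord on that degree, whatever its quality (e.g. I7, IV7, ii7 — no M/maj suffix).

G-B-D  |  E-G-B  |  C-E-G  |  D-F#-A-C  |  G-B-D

G-B-D: root G is the tonic; major triad there is I.
E-G-B has root E, degree 6 in G major, so vi.
C-E-G: major triad on C = scale degree 4 → IV.
D-F#-A-C: root D is the dominant; dominant seventh chord there is V7.
G-B-D: major triad on G = scale degree 1 → I.

I - vi - IV - V7 - I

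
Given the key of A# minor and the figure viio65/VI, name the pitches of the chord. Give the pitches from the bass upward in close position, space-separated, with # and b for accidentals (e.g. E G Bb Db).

G# B D E#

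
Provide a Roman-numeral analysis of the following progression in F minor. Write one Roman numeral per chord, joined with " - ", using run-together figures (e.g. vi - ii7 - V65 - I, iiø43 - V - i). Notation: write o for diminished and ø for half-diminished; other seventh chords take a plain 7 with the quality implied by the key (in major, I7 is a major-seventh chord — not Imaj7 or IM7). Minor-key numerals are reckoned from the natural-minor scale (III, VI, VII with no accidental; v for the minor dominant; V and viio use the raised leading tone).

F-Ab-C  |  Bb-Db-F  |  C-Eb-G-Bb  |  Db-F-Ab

i - iv - v7 - VI

F-Ab-C: root F is the tonic; minor triad there is i.
Bb-Db-F: minor triad on Bb = scale degree 4 → iv.
C-Eb-G-Bb: root C is the dominant; minor seventh chord there is v7.
Db-F-Ab: root Db is the submediant; major triad there is VI.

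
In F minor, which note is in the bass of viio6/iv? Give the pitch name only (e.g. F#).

C

The applied chord viio6/iv is rooted on A: A-C-Eb.
The figure 6 means first inversion — the third is in the bass.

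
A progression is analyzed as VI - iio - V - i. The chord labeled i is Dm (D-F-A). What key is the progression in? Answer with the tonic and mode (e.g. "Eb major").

D minor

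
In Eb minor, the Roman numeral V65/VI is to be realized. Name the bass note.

The applied chord V65/VI is rooted on Gb: Gb-Bb-Db-Fb.
The figure 65 means first inversion — the third is in the bass.

Bb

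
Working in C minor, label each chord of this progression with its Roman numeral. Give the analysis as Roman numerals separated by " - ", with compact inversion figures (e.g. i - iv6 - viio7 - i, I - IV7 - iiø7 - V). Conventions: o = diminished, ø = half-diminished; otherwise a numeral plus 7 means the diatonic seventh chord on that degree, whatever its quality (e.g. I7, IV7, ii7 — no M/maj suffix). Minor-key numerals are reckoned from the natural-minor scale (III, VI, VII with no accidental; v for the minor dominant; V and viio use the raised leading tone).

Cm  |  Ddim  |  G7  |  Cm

i - iio - V7 - i

Cm: minor triad on C = scale degree 1 → i.
Ddim has root D, degree 2 in C minor, so iio.
G7: dominant seventh chord on G = scale degree 5 → V7.
Cm: root C is the tonic; minor triad there is i.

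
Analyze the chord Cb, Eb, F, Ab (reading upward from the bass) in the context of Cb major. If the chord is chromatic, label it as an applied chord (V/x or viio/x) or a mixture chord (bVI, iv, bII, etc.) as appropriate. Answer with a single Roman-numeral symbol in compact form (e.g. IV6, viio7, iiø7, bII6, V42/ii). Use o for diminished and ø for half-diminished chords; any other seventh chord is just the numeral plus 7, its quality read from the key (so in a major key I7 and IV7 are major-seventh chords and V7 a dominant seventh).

The pitches F-Ab-Cb-Eb form a half-diminished seventh chord rooted on F.
F sits a half step below Gb (V in Cb major); a diminished chord there is the applied leading-tone chord of V.
With Cb in the bass the chord is in second inversion, so the figured bass is 43.

viiø43/V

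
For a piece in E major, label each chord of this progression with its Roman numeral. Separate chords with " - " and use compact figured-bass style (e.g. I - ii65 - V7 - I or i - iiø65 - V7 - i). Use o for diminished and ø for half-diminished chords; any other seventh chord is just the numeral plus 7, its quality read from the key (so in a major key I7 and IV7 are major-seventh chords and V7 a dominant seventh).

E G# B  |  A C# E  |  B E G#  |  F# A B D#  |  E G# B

I - IV - I64 - V43 - I

E-G#-B: major triad on E = scale degree 1 → I.
A-C#-E: major triad on A = scale degree 4 → IV.
B-E-G#: root E is the tonic; major triad there is I64.
F#-A-B-D#: root B is the dominant; dominant seventh chord there is V43.
E-G#-B: major triad on E = scale degree 1 → I.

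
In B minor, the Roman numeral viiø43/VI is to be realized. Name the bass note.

The applied chord viiø43/VI is rooted on F#: F#-A-C-E.
The figure 43 means second inversion — the fifth is in the bass.

C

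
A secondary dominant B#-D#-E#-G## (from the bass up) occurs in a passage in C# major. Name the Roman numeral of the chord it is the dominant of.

vi

The chord is a dominant seventh chord on E#.
A dominant resolves down a perfect fifth: E# → A#. In C# major, A# is scale degree 6, i.e. vi.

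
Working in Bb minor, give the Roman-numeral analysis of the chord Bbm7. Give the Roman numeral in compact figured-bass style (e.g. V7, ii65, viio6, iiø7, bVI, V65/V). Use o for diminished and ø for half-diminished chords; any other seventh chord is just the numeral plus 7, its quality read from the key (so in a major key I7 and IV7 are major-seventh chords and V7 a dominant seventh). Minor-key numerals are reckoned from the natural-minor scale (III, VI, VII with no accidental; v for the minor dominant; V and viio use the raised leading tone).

The pitches Bb-Db-F-Ab form a minor seventh chord rooted on Bb.
In Bb minor, Bb is the tonic; the diatonic minor seventh chord there is i7.

i7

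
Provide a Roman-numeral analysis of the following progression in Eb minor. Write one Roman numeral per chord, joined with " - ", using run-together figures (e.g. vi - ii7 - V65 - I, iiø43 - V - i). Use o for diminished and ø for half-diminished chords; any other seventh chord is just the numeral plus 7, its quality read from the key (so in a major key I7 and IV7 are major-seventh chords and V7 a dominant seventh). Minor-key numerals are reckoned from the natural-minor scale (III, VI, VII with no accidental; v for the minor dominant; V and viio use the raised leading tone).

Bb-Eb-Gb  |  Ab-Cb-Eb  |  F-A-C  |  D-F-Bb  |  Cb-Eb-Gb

Bb-Eb-Gb has root Eb, degree 1 in Eb minor, so i64.
Ab-Cb-Eb: minor triad on Ab = scale degree 4 → iv.
F-A-C: chromatic; F is V of V, so V/V.
D-F-Bb: root Bb is the dominant; major triad there is V6.
Cb-Eb-Gb: major triad on Cb = scale degree 6 → VI.

i64 - iv - V/V - V6 - VI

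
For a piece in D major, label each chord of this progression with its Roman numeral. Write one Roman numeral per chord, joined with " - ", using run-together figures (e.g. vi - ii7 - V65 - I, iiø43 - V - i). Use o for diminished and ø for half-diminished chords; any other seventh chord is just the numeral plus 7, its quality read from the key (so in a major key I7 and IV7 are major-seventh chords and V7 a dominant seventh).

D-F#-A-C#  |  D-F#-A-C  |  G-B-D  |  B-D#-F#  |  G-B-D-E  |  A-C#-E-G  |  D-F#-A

D-F#-A-C#: root D is the tonic; major seventh chord there is I7.
D-F#-A-C: chromatic; D is V of IV, so V7/IV.
G-B-D: major triad on G = scale degree 4 → IV.
B-D#-F# is the secondary dominant of ii (major triad on B): V/ii.
G-B-D-E: minor seventh chord on E = scale degree 2 → ii65.
A-C#-E-G has root A, degree 5 in D major, so V7.
D-F#-A has root D, degree 1 in D major, so I.

I7 - V7/IV - IV - V/ii - ii65 - V7 - I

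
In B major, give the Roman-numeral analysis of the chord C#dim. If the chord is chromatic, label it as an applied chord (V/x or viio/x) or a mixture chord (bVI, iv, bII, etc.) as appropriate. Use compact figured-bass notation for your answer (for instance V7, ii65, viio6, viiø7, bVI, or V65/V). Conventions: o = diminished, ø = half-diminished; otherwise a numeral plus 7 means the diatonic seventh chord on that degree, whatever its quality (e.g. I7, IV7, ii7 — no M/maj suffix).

iio

Stacked in thirds the chord is C#-E-G: a diminished triad on C#.
C# is the second degree of B major. This is the diminished supertonic triad, borrowed from the parallel minor.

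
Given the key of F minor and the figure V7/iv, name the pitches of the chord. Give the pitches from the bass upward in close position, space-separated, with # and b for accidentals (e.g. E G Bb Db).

The slash means an applied dominant: we want the dominant of iv. In F minor, iv is Bb minor, and its dominant is built on F.
Building a dominant seventh chord on F gives F-A-C-Eb.

F A C Eb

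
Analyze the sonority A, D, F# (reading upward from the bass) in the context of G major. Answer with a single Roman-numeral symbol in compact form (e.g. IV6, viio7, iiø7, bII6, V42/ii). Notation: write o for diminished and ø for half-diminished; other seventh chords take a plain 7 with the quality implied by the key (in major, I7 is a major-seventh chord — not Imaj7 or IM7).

V64

The pitches D-F#-A form a major triad rooted on D.
D is scale degree 5 in G major, and a major triad on that degree is written V.
With A in the bass the chord is in second inversion, so the figured bass is 64.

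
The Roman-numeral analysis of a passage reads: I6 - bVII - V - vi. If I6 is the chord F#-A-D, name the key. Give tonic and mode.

D major

The anchor chord is a major triad on D, labeled I6.
If D is scale degree 1 and the mode makes that degree carry a major triad, the tonic is D and the mode is major.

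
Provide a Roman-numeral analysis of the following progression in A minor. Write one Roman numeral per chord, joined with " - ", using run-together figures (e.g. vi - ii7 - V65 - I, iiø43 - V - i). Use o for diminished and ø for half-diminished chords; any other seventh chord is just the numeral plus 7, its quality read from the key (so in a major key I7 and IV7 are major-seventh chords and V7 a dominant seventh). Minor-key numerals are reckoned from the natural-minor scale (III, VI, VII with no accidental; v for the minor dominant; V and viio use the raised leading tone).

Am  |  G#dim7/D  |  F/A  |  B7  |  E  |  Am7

i - viio43 - VI6 - V7/V - V - i7

Am has root A, degree 1 in A minor, so i.
G#dim7/D has root G#, degree 7 in A minor, so viio43.
F/A has root F, degree 6 in A minor, so VI6.
B7: chromatic; B is V of V, so V7/V.
E: root E is the dominant; major triad there is V.
Am7 has root A, degree 1 in A minor, so i7.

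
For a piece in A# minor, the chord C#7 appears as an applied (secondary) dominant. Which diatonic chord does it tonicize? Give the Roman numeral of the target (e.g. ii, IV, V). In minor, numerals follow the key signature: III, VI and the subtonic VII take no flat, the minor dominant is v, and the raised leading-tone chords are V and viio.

The chord is a dominant seventh chord on C#.
A dominant resolves down a perfect fifth: C# → F#. In A# minor, F# is scale degree 6, i.e. VI.

VI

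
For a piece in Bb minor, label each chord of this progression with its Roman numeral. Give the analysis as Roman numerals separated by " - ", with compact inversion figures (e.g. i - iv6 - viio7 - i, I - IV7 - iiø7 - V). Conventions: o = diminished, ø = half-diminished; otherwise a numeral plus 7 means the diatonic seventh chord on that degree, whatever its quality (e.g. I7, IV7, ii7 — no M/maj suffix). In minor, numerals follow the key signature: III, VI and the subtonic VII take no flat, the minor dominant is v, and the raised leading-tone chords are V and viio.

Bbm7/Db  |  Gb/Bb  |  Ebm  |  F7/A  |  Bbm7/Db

i65 - VI6 - iv - V65 - i65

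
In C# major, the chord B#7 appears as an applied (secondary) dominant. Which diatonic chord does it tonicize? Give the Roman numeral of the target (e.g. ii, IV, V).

iii

The chord is a dominant seventh chord on B#.
A dominant resolves down a perfect fifth: B# → E#. In C# major, E# is scale degree 3, i.e. iii.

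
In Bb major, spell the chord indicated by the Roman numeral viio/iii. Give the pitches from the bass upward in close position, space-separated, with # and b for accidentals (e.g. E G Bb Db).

The slash marks an applied leading-tone chord: viio of iii. In Bb major, iii is D, so the leading tone to it is C#, a half step below.
Building a diminished triad on C# gives C#-E-G.

C# E G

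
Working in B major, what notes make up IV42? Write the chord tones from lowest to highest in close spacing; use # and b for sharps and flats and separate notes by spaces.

D# E G# B

In B major, scale degree 4 is E, and the diatonic chord built there is a major seventh chord.
Stacking thirds from E gives E-G#-B-D#.
With the 42 figure the chord is in third inversion; from the bass D# upward in close position it reads D#-E-G#-B.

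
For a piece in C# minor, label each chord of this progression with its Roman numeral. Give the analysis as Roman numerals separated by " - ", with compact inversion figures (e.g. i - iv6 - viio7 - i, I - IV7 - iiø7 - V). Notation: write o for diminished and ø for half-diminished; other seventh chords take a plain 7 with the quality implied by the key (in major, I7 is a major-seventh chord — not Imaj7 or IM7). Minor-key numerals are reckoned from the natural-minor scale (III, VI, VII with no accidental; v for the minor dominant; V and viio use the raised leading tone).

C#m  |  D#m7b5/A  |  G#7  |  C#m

i - iiø43 - V7 - i

C#m: minor triad on C# = scale degree 1 → i.
D#m7b5/A has root D#, degree 2 in C# minor, so iiø43.
G#7: dominant seventh chord on G# = scale degree 5 → V7.
C#m has root C#, degree 1 in C# minor, so i.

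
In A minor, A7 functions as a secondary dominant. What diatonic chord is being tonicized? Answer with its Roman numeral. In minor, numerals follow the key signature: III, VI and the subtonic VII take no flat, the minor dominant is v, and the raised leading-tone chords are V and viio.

The chord is a dominant seventh chord on A.
A dominant resolves down a perfect fifth: A → D. In A minor, D is scale degree 4, i.e. iv.

iv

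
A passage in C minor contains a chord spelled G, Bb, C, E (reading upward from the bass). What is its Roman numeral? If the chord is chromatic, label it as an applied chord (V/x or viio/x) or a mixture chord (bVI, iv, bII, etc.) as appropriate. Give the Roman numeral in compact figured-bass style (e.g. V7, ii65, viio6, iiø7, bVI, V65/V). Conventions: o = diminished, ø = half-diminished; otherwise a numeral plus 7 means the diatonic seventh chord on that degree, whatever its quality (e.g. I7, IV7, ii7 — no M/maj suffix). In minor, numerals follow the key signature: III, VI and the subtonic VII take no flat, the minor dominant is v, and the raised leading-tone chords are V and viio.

V43/iv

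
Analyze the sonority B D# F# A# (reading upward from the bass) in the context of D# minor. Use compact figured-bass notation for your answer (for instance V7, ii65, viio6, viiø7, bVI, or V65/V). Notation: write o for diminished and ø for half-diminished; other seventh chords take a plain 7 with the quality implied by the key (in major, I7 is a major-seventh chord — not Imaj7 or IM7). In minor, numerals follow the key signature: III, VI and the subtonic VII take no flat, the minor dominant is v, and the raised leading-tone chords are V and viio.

VI7

The pitches B-D#-F#-A# form a major seventh chord rooted on B.
In D# minor, B is the submediant; the diatonic major seventh chord there is VI7.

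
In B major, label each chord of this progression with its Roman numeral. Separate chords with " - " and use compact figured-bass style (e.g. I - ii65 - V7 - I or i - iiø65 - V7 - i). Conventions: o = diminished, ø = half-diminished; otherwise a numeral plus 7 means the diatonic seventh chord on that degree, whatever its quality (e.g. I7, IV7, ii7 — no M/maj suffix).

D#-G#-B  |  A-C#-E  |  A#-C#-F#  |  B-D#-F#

vi64 - bVII - V6 - I

D#-G#-B has root G#, degree 6 in B major, so vi64.
A-C#-E is non-diatonic — bVII, a mixture chord from B minor.
A#-C#-F# has root F#, degree 5 in B major, so V6.
B-D#-F# has root B, degree 1 in B major, so I.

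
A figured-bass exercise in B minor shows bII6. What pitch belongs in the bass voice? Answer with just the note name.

bII in B minor has root C; the chord is C-E-G.
The figure 6 means first inversion — the third is in the bass.

E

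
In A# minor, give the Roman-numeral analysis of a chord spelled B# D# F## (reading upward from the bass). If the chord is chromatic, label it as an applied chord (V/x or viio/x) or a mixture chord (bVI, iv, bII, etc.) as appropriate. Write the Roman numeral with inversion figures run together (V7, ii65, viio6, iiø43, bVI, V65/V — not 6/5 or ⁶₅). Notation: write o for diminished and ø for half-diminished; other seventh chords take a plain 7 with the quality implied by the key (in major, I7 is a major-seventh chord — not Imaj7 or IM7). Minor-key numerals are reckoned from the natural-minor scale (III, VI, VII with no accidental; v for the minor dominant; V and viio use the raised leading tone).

The pitches B#-D#-F## form a minor triad rooted on B#.
B# is the second degree of A# minor. This is the minor supertonic, borrowed from the parallel major (the Dorian ii).

ii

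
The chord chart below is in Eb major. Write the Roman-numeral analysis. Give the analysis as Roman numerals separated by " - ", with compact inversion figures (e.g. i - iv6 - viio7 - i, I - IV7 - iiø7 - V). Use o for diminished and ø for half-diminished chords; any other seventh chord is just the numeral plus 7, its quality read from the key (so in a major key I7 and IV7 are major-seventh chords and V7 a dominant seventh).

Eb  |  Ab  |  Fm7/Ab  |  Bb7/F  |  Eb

I - IV - ii65 - V43 - I

Eb: major triad on Eb = scale degree 1 → I.
Ab: major triad on Ab = scale degree 4 → IV.
Fm7/Ab: minor seventh chord on F = scale degree 2 → ii65.
Bb7/F: dominant seventh chord on Bb = scale degree 5 → V43.
Eb: root Eb is the tonic; major triad there is I.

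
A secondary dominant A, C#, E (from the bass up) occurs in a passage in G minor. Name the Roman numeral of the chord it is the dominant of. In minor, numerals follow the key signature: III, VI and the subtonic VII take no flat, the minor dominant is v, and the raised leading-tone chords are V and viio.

V

The chord is a major triad on A.
A dominant resolves down a perfect fifth: A → D. In G minor, D is scale degree 5, i.e. V.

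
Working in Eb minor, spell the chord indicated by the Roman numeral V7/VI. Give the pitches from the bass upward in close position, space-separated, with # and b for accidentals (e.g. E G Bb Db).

V7/VI is a secondary dominant — the dominant seventh of VI. VI in Eb minor is Cb, so the applied chord's root is Gb, a perfect fifth above.
Building a dominant seventh chord on Gb gives Gb-Bb-Db-Fb.

Gb Bb Db Fb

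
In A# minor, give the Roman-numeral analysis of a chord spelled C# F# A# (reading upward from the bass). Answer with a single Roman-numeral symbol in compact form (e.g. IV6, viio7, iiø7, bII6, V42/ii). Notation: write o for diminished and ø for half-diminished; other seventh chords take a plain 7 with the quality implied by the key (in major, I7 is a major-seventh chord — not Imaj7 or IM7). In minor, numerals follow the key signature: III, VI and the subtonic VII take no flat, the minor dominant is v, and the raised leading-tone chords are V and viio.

Stacked in thirds the chord is F#-A#-C#: a major triad on F#.
F# is scale degree 6 in A# minor, and a major triad on that degree is written VI.
With C# in the bass the chord is in second inversion, so the figured bass is 64.

VI64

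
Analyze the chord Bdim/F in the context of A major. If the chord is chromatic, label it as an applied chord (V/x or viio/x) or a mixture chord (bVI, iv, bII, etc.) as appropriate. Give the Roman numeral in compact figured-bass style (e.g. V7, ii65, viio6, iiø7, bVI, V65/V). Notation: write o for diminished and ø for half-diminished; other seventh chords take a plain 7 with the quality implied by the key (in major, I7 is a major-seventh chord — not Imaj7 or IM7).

iio64

Stacked in thirds the chord is B-D-F: a diminished triad on B.
B is the second degree of A major. This is the diminished supertonic triad, borrowed from the parallel minor.
With F in the bass the chord is in second inversion, so the figured bass is 64.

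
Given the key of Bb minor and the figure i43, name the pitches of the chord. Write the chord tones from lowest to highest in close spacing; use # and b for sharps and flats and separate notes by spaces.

F Ab Bb Db

In Bb minor, the first degree is Bb, and the diatonic chord built there is a minor seventh chord.
Stacking thirds from Bb gives Bb-Db-F-Ab.
With the 43 figure the chord is in second inversion; from the bass F upward in close position it reads F-Ab-Bb-Db.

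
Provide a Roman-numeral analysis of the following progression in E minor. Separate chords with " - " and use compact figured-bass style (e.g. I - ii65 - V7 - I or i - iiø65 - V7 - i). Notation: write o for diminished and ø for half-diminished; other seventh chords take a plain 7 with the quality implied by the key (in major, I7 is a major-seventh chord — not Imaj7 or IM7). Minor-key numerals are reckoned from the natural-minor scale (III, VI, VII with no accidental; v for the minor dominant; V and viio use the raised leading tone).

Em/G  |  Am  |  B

i6 - iv - V

Em/G: minor triad on E = scale degree 1 → i6.
Am has root A, degree 4 in E minor, so iv.
B has root B, degree 5 in E minor, so V.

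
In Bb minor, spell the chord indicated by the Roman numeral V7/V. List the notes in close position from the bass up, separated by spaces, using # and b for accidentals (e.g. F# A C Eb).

C E G Bb

V7/V is a secondary dominant — the dominant seventh of V. V in Bb minor is F, so the applied chord's root is C, a perfect fifth above.
Building a dominant seventh chord on C gives C-E-G-Bb.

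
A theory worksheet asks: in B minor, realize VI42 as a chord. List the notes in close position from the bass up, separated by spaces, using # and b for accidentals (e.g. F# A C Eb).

The numeral's case and figure indicate a major seventh chord. In B minor its root, the submediant, is G.
Stacking thirds from G gives G-B-D-F#.
The figured bass 42 indicates third inversion, placing the seventh (F#) in the bass: F#-G-B-D.

F# G B D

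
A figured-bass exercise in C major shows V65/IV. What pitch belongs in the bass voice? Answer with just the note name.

The applied chord V65/IV is rooted on C: C-E-G-Bb.
The figure 65 means first inversion — the third is in the bass.

E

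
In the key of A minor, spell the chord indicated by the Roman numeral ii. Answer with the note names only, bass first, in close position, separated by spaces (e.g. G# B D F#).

Scale degree 2 in A minor is B; here the chord built on it is altered to a minor triad. ii is the minor supertonic, borrowed from the parallel major (the Dorian ii).
So the chord is B-D-F#.

B D F#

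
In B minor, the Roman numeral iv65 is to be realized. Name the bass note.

G

iv in B minor has root E; the chord is E-G-B-D.
The figure 65 means first inversion — the third is in the bass.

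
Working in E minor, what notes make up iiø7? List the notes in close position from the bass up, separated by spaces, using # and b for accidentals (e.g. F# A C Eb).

The numeral's case and figure indicate a half-diminished seventh chord. In E minor its root, the supertonic, is F#.
Stacking thirds from F# gives F#-A-C-E.

F# A C E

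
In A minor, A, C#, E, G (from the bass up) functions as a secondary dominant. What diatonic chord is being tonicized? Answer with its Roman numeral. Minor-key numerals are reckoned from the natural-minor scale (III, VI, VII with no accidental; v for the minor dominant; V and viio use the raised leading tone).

iv

The chord is a dominant seventh chord on A.
A dominant resolves down a perfect fifth: A → D. In A minor, D is scale degree 4, i.e. iv.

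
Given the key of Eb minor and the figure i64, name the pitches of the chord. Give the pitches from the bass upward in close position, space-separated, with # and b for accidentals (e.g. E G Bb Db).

The numeral's case and figure indicate a minor triad. In Eb minor its root, the first degree, is Eb.
Stacking thirds from Eb gives Eb-Gb-Bb.
The figured bass 64 indicates second inversion, placing the fifth (Bb) in the bass: Bb-Eb-Gb.

Bb Eb Gb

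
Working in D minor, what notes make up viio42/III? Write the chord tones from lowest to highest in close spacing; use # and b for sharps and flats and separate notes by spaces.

The slash marks an applied leading-tone chord: viio of III. In D minor, III is F, so the leading tone to it is E, a half step below.
Building a fully diminished seventh chord on E gives E-G-Bb-Db.
With the 42 figure the chord is in third inversion; from the bass Db upward in close position it reads Db-E-G-Bb.

Db E G Bb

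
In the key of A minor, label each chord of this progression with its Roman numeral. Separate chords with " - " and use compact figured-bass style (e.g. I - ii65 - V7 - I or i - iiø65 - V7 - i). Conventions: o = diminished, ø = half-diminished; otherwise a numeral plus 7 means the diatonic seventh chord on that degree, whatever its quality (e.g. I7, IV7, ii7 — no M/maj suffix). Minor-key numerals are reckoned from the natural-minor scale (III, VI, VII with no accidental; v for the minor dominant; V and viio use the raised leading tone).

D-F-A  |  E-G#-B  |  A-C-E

iv - V - i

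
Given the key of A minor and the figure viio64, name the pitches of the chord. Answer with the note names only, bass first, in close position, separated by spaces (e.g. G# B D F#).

D G# B

In A minor, the leading-tone chord is built on the raised seventh degree, G#.
That chord is spelled G#-B-D.
The figured bass 64 indicates second inversion, placing the fifth (D) in the bass: D-G#-B.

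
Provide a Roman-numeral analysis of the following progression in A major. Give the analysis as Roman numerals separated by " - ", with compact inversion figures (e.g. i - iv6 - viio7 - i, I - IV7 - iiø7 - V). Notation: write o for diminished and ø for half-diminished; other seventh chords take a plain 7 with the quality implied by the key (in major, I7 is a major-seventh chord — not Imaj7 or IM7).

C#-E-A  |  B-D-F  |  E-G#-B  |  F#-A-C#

I6 - iio - V - vi

C#-E-A: root A is the tonic; major triad there is I6.
B-D-F: B with this quality isn't in the key; it's iio, borrowed from the parallel minor.
E-G#-B: major triad on E = scale degree 5 → V.
F#-A-C#: minor triad on F# = scale degree 6 → vi.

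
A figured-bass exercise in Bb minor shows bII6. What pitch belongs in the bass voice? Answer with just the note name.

Eb

bII in Bb minor has root Cb; the chord is Cb-Eb-Gb.
The figure 6 means first inversion — the third is in the bass.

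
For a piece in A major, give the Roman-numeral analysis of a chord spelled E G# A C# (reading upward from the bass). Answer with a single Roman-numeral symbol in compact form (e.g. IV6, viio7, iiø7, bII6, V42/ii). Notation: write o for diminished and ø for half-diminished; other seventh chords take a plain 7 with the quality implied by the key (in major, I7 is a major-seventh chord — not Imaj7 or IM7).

I43

The pitches A-C#-E-G# form a major seventh chord rooted on A.
A is scale degree 1 in A major, and a major seventh chord on that degree is written I7.
With E in the bass the chord is in second inversion, so the figured bass is 43.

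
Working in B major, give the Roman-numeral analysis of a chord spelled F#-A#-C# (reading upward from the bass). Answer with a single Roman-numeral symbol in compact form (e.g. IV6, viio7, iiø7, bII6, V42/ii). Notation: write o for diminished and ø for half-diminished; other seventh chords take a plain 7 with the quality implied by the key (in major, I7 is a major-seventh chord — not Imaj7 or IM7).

V

Stacked in thirds the chord is F#-A#-C#: a major triad on F#.
In B major, F# is the dominant; the diatonic major triad there is V.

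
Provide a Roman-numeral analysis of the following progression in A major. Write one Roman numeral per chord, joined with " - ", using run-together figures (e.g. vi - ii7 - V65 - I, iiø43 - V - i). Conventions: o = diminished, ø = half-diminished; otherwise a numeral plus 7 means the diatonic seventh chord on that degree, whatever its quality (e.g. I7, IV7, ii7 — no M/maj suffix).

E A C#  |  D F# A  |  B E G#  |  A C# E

E-A-C# has root A, degree 1 in A major, so I64.
D-F#-A: major triad on D = scale degree 4 → IV.
B-E-G#: major triad on E = scale degree 5 → V64.
A-C#-E: root A is the tonic; major triad there is I.

I64 - IV - V64 - I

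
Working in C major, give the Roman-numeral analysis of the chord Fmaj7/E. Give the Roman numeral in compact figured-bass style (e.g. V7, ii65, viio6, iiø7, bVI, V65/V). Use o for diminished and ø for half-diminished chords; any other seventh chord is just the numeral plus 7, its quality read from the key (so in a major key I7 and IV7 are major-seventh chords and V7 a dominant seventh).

Stacked in thirds the chord is F-A-C-E: a major seventh chord on F.
F is scale degree 4 in C major, and a major seventh chord on that degree is written IV7.
With E in the bass the chord is in third inversion, so the figured bass is 42.

IV42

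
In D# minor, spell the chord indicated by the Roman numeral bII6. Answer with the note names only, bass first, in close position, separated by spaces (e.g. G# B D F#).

bII6 is the Neapolitan sixth — a major triad on the lowered second degree, here in its customary first inversion. In D# minor that root is E.
So the chord is E-G#-B, a major triad.
The figured bass 6 indicates first inversion, placing the third (G#) in the bass: G#-B-E.

G# B E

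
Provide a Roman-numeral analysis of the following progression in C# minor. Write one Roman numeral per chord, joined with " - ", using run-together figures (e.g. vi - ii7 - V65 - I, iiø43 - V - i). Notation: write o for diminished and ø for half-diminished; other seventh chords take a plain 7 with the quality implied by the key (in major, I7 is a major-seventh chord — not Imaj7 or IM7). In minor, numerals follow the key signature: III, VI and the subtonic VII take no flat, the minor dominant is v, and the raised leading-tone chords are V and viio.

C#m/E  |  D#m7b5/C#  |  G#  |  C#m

C#m/E has root C#, degree 1 in C# minor, so i6.
D#m7b5/C#: root D# is the supertonic; half-diminished seventh chord there is iiø42.
G#: major triad on G# = scale degree 5 → V.
C#m: root C# is the tonic; minor triad there is i.

i6 - iiø42 - V - i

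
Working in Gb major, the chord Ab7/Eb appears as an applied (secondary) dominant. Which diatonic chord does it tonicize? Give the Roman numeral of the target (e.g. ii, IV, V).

The chord is a dominant seventh chord on Ab.
A dominant resolves down a perfect fifth: Ab → Db. In Gb major, Db is scale degree 5, i.e. V.

V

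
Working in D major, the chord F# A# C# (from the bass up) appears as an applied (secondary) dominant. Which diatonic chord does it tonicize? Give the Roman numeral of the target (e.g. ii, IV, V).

vi

The chord is a major triad on F#.
A dominant resolves down a perfect fifth: F# → B. In D major, B is scale degree 6, i.e. vi.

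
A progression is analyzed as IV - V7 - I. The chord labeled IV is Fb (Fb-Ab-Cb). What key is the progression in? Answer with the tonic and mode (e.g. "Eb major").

Cb major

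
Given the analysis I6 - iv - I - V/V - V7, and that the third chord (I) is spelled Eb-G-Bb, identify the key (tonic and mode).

Eb major

The chord Eb is a major triad rooted on Eb; its label is I.
If Eb is scale degree 1 and the mode makes that degree carry a major triad, the tonic is Eb and the mode is major.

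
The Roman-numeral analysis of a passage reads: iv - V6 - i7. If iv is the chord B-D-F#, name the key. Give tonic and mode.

F# minor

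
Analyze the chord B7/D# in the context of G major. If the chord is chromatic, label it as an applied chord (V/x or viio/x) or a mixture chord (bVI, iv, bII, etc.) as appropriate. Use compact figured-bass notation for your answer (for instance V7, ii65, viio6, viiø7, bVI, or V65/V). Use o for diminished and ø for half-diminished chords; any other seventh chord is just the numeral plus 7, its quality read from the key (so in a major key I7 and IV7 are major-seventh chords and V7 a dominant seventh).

V65/vi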